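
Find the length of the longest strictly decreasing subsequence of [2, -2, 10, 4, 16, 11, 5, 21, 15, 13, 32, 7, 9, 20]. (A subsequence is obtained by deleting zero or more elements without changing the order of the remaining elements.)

4

One longest decreasing subsequence is 16, 15, 13, 7 (positions 5,9,10,12), of length 4; no longer one exists.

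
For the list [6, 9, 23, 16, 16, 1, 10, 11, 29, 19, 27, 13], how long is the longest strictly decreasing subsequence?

Scanning left to right, the best length ending at each element is: 6→1, 9→1, 23→1, 16→2, 16→2, 1→3, 10→3, 11→3, 29→1, 19→2, 27→2, 13→3.
So the longest decreasing subsequence has length 3, e.g. 23, 16, 1.

3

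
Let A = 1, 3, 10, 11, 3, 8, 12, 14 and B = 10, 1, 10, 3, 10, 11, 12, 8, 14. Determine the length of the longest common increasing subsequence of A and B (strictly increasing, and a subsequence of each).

6

A longest common strictly increasing subsequence is 1, 3, 10, 11, 12, 14 (length 6); it appears in order in both A and B, and no longer such subsequence exists.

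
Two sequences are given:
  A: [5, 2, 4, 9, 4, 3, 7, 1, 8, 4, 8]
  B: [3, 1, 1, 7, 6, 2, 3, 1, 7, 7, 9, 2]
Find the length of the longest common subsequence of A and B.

A longest common subsequence is 2, 3, 7 (length 3); the LCS DP confirms no longer common subsequence exists.

3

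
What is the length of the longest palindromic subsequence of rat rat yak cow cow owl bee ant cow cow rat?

One longest palindromic subsequence is rat cow cow ant cow cow rat (positions 1,4,5,8,9,10,11); it reads the same forward and backward, and the interval DP gives dp[1][11] = 7.

7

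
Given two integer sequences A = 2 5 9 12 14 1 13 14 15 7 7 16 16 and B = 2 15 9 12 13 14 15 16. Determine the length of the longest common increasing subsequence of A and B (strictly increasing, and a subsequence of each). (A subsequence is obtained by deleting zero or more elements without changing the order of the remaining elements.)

7

A longest common strictly increasing subsequence is 2, 9, 12, 13, 14, 15, 16 (length 7); it appears in order in both A and B, and no longer such subsequence exists.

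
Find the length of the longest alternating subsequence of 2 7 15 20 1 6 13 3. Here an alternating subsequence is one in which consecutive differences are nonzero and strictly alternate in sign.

Track the best alternating length ending on an up-step vs a down-step at each position: up/down = 1/1, 2/1, 2/1, 2/1, 1/3, 4/3, 4/3, 4/5.
The maximum over both is 5; one such subsequence is 2, 7, 1, 6, 3.

5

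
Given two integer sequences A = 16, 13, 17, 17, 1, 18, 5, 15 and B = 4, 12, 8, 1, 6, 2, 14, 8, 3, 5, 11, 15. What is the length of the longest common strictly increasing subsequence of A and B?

3

A longest common strictly increasing subsequence is 1, 5, 15 (length 3); it appears in order in both A and B, and no longer such subsequence exists.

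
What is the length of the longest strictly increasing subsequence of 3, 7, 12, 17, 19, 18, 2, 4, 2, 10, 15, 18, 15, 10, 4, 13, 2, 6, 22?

6

One longest increasing subsequence is 3, 7, 12, 17, 19, 22 (positions 1,2,3,4,5,19), of length 6; no longer one exists.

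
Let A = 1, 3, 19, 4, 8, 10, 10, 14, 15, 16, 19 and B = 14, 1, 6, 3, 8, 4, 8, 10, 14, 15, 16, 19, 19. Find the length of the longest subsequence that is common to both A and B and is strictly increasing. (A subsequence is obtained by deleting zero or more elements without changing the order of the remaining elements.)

9

A longest common strictly increasing subsequence is 1, 3, 4, 8, 10, 14, 15, 16, 19 (length 9); it appears in order in both A and B, and no longer such subsequence exists.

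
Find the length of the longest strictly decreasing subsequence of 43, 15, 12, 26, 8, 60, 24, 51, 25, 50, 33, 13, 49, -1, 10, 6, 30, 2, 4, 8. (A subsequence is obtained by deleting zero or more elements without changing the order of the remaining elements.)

Let dp[i] be the longest decreasing subsequence ending at position i. Then dp = [1, 2, 3, 2, 4, 1, 3, 2, 3, 3, 4, 5, 4, 6, 6, 7, 5, 8, 8, 7].
The maximum is 8; one witness is 60, 51, 50, 33, 13, 10, 6, 2 at positions 6,8,10,11,12,15,16,18.

8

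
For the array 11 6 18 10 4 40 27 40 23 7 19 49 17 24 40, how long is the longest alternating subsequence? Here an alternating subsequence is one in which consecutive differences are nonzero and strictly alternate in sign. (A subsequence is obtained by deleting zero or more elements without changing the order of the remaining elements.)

Track the best alternating length ending on an up-step vs a down-step at each position: up/down = 1/1, 1/2, 3/1, 3/4, 1/4, 5/1, 5/6, 7/1, 5/8, 5/8, 9/8, 9/1, 9/10, 11/10, 11/10.
The maximum over both is 11; one such subsequence is 11, 6, 18, 10, 40, 27, 40, 7, 19, 17, 24.

11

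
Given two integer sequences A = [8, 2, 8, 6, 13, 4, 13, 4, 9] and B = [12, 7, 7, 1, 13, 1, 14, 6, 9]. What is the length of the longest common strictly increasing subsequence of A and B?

2

For each value that appears in both, track the longest common increasing run ending there.
The best achievable length is 2; one witness is 6, 9 (A-positions 4,9, B-positions 8,9).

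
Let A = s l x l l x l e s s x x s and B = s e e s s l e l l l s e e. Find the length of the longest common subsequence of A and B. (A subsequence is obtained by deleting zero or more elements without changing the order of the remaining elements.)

A longest common subsequence is slllle (length 6); the LCS DP confirms no longer common subsequence exists.

6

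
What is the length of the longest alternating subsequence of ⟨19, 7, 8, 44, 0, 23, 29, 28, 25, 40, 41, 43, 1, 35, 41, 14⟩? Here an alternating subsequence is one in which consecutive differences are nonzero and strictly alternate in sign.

Track the best alternating length ending on an up-step vs a down-step at each position: up/down = 1/1, 1/2, 3/2, 3/1, 1/4, 5/4, 5/4, 5/6, 5/6, 7/4, 7/4, 7/4, 5/8, 9/8, 9/8, 9/10.
The maximum over both is 10; one such subsequence is 19, 7, 8, 0, 29, 28, 40, 1, 35, 14.

10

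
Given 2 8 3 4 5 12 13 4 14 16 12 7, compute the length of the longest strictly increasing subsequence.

8

Let dp[i] be the longest increasing subsequence ending at position i. Then dp = [1, 2, 2, 3, 4, 5, 6, 3, 7, 8, 5, 5].
The maximum is 8; one witness is 2, 3, 4, 5, 12, 13, 14, 16 at positions 1,3,4,5,6,7,9,10.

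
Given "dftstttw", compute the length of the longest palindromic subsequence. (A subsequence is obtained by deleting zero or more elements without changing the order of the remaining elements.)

One longest palindromic subsequence is tttt (positions 3,5,6,7); it reads the same forward and backward, and the interval DP gives dp[1][8] = 4.

4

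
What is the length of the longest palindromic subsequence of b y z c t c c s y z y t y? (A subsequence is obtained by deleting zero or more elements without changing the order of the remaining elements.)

One longest palindromic subsequence is ytyzyty (positions 2,5,9,10,11,12,13); it reads the same forward and backward, and the interval DP gives dp[1][13] = 7.

7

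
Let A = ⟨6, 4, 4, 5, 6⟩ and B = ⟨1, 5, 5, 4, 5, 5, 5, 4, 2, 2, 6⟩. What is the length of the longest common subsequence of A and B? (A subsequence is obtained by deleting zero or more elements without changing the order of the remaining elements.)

A longest common subsequence is 4, 4, 6 (length 3); the LCS DP confirms no longer common subsequence exists.

3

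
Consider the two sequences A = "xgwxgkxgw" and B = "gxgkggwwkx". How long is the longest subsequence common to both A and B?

A longest common subsequence is gxgkgw (length 6); the LCS DP confirms no longer common subsequence exists.

6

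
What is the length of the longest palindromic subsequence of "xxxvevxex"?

One longest palindromic subsequence is xxvevxx (positions 1,3,4,5,6,7,9); it reads the same forward and backward, and the interval DP gives dp[1][9] = 7.

7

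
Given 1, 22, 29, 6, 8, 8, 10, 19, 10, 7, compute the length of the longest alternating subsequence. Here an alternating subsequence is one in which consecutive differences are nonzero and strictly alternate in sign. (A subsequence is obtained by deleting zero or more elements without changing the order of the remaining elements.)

A longest alternating subsequence is 1, 22, 6, 19, 10 (positions 1,2,4,8,9); its 4 consecutive differences strictly alternate in sign, and length 5 is optimal.

5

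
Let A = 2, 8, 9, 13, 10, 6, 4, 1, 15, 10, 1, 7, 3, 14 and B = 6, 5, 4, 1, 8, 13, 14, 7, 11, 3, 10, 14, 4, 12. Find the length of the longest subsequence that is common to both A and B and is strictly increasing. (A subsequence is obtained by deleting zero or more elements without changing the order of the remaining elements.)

3

For each value that appears in both, track the longest common increasing run ending there.
The best achievable length is 3; one witness is 8, 13, 14 (A-positions 2,4,14, B-positions 5,6,7).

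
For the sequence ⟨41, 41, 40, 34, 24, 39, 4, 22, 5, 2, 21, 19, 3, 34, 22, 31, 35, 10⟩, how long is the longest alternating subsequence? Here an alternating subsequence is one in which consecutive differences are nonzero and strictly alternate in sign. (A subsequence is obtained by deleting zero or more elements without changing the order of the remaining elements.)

Track the best alternating length ending on an up-step vs a down-step at each position: up/down = 1/1, 1/1, 1/2, 1/2, 1/2, 3/2, 1/4, 5/4, 5/6, 1/6, 7/6, 7/8, 7/8, 9/4, 9/10, 11/10, 11/4, 9/12.
The maximum over both is 12; one such subsequence is 41, 34, 39, 4, 22, 5, 21, 19, 34, 22, 31, 10.

12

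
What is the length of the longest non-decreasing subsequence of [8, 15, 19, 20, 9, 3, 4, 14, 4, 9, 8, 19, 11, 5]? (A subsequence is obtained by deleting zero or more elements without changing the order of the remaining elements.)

One longest non-decreasing subsequence is 3, 4, 4, 9, 19 (positions 6,7,9,10,12), of length 5; no longer one exists.

5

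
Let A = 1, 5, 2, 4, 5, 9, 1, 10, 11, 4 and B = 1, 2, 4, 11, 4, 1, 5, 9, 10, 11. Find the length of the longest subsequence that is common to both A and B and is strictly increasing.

A longest common strictly increasing subsequence is 1, 2, 4, 5, 9, 10, 11 (length 7); it appears in order in both A and B, and no longer such subsequence exists.

7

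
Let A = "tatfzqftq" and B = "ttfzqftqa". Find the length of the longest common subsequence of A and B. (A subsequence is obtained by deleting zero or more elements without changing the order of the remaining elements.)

8

A longest common subsequence is ttfzqftq (length 8); the LCS DP confirms no longer common subsequence exists.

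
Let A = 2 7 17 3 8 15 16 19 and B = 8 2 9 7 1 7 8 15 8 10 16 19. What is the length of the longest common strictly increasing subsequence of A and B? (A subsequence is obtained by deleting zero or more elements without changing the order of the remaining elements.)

A longest common strictly increasing subsequence is 2, 7, 8, 15, 16, 19 (length 6); it appears in order in both A and B, and no longer such subsequence exists.

6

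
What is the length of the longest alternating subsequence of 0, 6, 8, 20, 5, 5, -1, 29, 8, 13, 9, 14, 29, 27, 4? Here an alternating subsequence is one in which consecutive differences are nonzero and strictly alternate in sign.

A longest alternating subsequence is 0, 6, 5, 29, 8, 13, 9, 29, 27 (positions 1,2,5,8,9,10,11,13,14); its 8 consecutive differences strictly alternate in sign, and length 9 is optimal.

9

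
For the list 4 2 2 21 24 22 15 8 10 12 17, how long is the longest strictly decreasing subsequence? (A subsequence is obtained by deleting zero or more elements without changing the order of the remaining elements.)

Scanning left to right, the best length ending at each element is: 4→1, 2→2, 2→2, 21→1, 24→1, 22→2, 15→3, 8→4, 10→4, 12→4, 17→3.
So the longest decreasing subsequence has length 4, e.g. 24, 22, 15, 8.

4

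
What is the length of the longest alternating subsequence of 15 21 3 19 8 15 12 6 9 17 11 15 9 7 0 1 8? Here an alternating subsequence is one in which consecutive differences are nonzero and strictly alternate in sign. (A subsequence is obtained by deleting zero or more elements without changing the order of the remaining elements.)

12

A longest alternating subsequence is 15, 21, 3, 19, 8, 15, 12, 17, 11, 15, 0, 1 (positions 1,2,3,4,5,6,7,10,11,12,15,16); its 11 consecutive differences strictly alternate in sign, and length 12 is optimal.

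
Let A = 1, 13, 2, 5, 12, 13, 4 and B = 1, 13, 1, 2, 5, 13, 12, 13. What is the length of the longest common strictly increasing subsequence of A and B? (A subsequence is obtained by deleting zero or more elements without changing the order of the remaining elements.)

5

For each value that appears in both, track the longest common increasing run ending there.
The best achievable length is 5; one witness is 1, 2, 5, 12, 13 (A-positions 1,3,4,5,6, B-positions 1,4,5,7,8).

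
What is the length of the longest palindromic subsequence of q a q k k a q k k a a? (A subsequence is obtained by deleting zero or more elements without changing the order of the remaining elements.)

One longest palindromic subsequence is akkqkka (positions 2,4,5,7,8,9,11); it reads the same forward and backward, and the interval DP gives dp[1][11] = 7.

7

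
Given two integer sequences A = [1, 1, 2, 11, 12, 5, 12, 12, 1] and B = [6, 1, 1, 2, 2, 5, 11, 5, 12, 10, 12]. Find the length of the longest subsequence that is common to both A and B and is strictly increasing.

4

A longest common strictly increasing subsequence is 1, 2, 11, 12 (length 4); it appears in order in both A and B, and no longer such subsequence exists.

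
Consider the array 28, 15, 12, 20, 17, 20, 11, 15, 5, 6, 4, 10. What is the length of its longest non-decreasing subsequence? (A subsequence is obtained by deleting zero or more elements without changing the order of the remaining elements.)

One longest non-decreasing subsequence is 15, 20, 20 (positions 2,4,6), of length 3; no longer one exists.

3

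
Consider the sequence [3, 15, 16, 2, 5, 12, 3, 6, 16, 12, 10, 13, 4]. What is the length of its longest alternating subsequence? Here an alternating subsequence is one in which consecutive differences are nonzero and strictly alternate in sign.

9

A longest alternating subsequence is 3, 15, 2, 5, 3, 16, 12, 13, 4 (positions 1,2,4,5,7,9,10,12,13); its 8 consecutive differences strictly alternate in sign, and length 9 is optimal.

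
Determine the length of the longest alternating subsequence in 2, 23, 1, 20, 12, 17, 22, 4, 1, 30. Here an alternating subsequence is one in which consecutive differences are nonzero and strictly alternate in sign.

8

A longest alternating subsequence is 2, 23, 1, 20, 12, 17, 4, 30 (positions 1,2,3,4,5,6,8,10); its 7 consecutive differences strictly alternate in sign, and length 8 is optimal.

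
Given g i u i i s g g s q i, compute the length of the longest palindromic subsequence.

6

Using dp[i][j] = 2 + dp[i+1][j−1] if the ends match, else max(dp[i+1][j], dp[i][j−1]):
dp[1][11] = 6. A witness is isggsi at positions 2,6,7,8,9,11.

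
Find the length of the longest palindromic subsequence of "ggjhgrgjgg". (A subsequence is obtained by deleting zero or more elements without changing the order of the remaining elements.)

9

One longest palindromic subsequence is ggjgrgjgg (positions 1,2,3,5,6,7,8,9,10); it reads the same forward and backward, and the interval DP gives dp[1][10] = 9.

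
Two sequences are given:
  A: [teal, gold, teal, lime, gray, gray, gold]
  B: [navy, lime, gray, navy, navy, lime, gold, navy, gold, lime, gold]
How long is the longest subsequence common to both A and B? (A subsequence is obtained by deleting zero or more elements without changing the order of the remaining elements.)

A longest common subsequence is gold, lime, gold (length 3); the LCS DP confirms no longer common subsequence exists.

3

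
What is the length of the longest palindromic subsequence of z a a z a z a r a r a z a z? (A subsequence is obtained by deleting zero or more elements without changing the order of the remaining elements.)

11

One longest palindromic subsequence is zazararazaz (positions 1,2,4,5,8,9,10,11,12,13,14); it reads the same forward and backward, and the interval DP gives dp[1][14] = 11.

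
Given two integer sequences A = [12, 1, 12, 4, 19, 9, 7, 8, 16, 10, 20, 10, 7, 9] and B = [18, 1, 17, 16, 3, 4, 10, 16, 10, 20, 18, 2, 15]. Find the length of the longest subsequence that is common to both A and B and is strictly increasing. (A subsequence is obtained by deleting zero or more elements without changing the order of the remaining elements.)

A longest common strictly increasing subsequence is 1, 4, 10, 20 (length 4); it appears in order in both A and B, and no longer such subsequence exists.

4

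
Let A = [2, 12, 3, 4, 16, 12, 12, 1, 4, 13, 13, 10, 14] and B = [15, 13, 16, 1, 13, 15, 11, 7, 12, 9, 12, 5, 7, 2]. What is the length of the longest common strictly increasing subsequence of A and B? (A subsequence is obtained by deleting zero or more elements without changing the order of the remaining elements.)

A longest common strictly increasing subsequence is 1, 13 (length 2); it appears in order in both A and B, and no longer such subsequence exists.

2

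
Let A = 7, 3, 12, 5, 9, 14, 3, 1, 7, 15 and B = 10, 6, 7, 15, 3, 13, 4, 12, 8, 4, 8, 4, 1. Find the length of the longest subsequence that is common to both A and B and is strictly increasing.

For each value that appears in both, track the longest common increasing run ending there.
The best achievable length is 2; one witness is 7, 15 (A-positions 1,10, B-positions 3,4).

2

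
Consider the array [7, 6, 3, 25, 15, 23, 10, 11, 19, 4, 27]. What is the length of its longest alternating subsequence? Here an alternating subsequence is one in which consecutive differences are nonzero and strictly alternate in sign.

9

Track the best alternating length ending on an up-step vs a down-step at each position: up/down = 1/1, 1/2, 1/2, 3/1, 3/4, 5/4, 3/6, 7/6, 7/6, 3/8, 9/1.
The maximum over both is 9; one such subsequence is 7, 6, 25, 15, 23, 10, 11, 4, 27.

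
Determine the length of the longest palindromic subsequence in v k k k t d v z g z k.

5

One longest palindromic subsequence is kzgzk (positions 2,8,9,10,11); it reads the same forward and backward, and the interval DP gives dp[1][11] = 5.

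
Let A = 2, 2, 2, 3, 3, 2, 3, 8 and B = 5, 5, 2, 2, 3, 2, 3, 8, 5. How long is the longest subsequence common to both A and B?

A longest common subsequence is 2, 2, 3, 2, 3, 8 (length 6); the LCS DP confirms no longer common subsequence exists.

6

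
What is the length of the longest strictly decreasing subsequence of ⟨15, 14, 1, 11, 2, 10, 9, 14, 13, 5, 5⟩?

Let dp[i] be the longest decreasing subsequence ending at position i. Then dp = [1, 2, 3, 3, 4, 4, 5, 2, 3, 6, 6].
The maximum is 6; one witness is 15, 14, 11, 10, 9, 5 at positions 1,2,4,6,7,10.

6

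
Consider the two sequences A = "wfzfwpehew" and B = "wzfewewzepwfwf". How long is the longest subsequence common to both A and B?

7

A longest common subsequence is wzfweew (length 7); the LCS DP confirms no longer common subsequence exists.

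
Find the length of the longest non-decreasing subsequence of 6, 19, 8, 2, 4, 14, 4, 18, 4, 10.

5

Let dp[i] be the longest non-decreasing subsequence ending at position i. Then dp = [1, 2, 2, 1, 2, 3, 3, 4, 4, 5].
The maximum is 5; one witness is 2, 4, 4, 4, 10 at positions 4,5,7,9,10.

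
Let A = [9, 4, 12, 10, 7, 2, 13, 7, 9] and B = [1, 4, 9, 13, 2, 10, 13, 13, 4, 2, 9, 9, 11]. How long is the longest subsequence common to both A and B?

Backtracking the LCS table gives one alignment: 9 (A1,B3) → 4 (A2,B9) → 2 (A6,B10) → 9 (A9,B12).
So the longest common subsequence has length 4.

4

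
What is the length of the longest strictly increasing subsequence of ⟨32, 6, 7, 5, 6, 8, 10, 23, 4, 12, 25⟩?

6

Let dp[i] be the longest increasing subsequence ending at position i. Then dp = [1, 1, 2, 1, 2, 3, 4, 5, 1, 5, 6].
The maximum is 6; one witness is 6, 7, 8, 10, 23, 25 at positions 2,3,6,7,8,11.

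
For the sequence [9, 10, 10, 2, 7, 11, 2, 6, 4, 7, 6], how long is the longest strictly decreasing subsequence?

4

Let dp[i] be the longest decreasing subsequence ending at position i. Then dp = [1, 1, 1, 2, 2, 1, 3, 3, 4, 2, 3].
The maximum is 4; one witness is 9, 7, 6, 4 at positions 1,5,8,9.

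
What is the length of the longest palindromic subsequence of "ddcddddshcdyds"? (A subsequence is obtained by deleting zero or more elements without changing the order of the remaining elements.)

One longest palindromic subsequence is ddcddddcdd (positions 1,2,3,4,5,6,7,10,11,13); it reads the same forward and backward, and the interval DP gives dp[1][14] = 10.

10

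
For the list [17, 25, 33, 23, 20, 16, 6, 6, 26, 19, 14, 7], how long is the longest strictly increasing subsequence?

Let dp[i] be the longest increasing subsequence ending at position i. Then dp = [1, 2, 3, 2, 2, 1, 1, 1, 3, 2, 2, 2].
The maximum is 3; one witness is 17, 25, 33 at positions 1,2,3.

3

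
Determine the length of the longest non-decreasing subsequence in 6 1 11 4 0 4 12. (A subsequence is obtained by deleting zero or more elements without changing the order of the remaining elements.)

Let dp[i] be the longest non-decreasing subsequence ending at position i. Then dp = [1, 1, 2, 2, 1, 3, 4].
The maximum is 4; one witness is 1, 4, 4, 12 at positions 2,4,6,7.

4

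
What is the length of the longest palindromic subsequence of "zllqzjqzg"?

5

Using dp[i][j] = 2 + dp[i+1][j−1] if the ends match, else max(dp[i+1][j], dp[i][j−1]):
dp[1][9] = 5. A witness is zqjqz at positions 1,4,6,7,8.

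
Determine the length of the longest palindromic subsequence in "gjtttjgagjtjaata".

One longest palindromic subsequence is ttjgagjtt (positions 4,5,6,7,8,9,10,11,15); it reads the same forward and backward, and the interval DP gives dp[1][16] = 9.

9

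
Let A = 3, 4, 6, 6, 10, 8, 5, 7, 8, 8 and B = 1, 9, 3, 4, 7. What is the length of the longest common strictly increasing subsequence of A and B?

3

For each value that appears in both, track the longest common increasing run ending there.
The best achievable length is 3; one witness is 3, 4, 7 (A-positions 1,2,8, B-positions 3,4,5).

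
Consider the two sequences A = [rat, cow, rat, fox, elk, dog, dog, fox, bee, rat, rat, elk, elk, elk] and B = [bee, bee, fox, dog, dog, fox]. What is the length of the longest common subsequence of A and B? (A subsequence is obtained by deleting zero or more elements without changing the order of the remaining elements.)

Backtracking the LCS table gives one alignment: fox (A4,B3) → dog (A6,B4) → dog (A7,B5) → fox (A8,B6).
So the longest common subsequence has length 4.

4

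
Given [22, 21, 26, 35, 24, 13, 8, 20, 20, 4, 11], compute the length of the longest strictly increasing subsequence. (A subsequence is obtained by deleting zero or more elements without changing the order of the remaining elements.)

3

Scanning left to right, the best length ending at each element is: 22→1, 21→1, 26→2, 35→3, 24→2, 13→1, 8→1, 20→2, 20→2, 4→1, 11→2.
So the longest increasing subsequence has length 3, e.g. 22, 26, 35.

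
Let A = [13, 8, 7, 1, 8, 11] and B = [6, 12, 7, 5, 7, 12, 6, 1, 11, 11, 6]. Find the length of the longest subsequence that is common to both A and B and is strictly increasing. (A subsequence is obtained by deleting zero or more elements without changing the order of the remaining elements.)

2

For each value that appears in both, track the longest common increasing run ending there.
The best achievable length is 2; one witness is 7, 11 (A-positions 3,6, B-positions 3,9).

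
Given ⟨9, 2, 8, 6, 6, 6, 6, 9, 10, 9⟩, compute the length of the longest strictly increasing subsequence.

Let dp[i] be the longest increasing subsequence ending at position i. Then dp = [1, 1, 2, 2, 2, 2, 2, 3, 4, 3].
The maximum is 4; one witness is 2, 8, 9, 10 at positions 2,3,8,9.

4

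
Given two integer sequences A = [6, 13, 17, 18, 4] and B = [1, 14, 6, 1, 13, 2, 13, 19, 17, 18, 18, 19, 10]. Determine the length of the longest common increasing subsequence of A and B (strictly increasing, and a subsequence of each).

For each value that appears in both, track the longest common increasing run ending there.
The best achievable length is 4; one witness is 6, 13, 17, 18 (A-positions 1,2,3,4, B-positions 3,5,9,10).

4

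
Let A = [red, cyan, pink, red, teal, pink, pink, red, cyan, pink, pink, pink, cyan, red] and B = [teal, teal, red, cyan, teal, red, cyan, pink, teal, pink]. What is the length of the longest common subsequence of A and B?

Backtracking the LCS table gives one alignment: red (A1,B3) → cyan (A2,B4) → teal (A5,B5) → red (A8,B6) → cyan (A9,B7) → pink (A10,B8) → pink (A12,B10).
So the longest common subsequence has length 7.

7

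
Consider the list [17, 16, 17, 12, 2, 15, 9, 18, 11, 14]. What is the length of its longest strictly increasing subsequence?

One longest increasing subsequence is 2, 9, 11, 14 (positions 5,7,9,10), of length 4; no longer one exists.

4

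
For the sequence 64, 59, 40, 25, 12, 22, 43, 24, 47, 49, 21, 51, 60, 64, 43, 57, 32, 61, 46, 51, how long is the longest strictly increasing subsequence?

One longest increasing subsequence is 12, 22, 43, 47, 49, 51, 60, 64 (positions 5,6,7,9,10,12,13,14), of length 8; no longer one exists.

8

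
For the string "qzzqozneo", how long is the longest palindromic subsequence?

4

One longest palindromic subsequence is qzzq (positions 1,2,3,4); it reads the same forward and backward, and the interval DP gives dp[1][9] = 4.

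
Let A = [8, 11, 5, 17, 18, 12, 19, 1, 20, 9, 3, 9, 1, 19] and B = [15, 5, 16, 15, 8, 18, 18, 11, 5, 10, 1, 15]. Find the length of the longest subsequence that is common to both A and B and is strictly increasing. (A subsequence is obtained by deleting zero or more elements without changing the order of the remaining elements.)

A longest common strictly increasing subsequence is 5, 18 (length 2); it appears in order in both A and B, and no longer such subsequence exists.

2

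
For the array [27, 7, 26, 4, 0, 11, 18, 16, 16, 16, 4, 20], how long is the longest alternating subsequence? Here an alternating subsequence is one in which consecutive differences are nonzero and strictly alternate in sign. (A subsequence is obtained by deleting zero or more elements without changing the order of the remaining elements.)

A longest alternating subsequence is 27, 7, 26, 4, 18, 16, 20 (positions 1,2,3,4,7,8,12); its 6 consecutive differences strictly alternate in sign, and length 7 is optimal.

7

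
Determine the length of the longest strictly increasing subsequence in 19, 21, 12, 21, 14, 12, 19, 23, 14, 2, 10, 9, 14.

4

Scanning left to right, the best length ending at each element is: 19→1, 21→2, 12→1, 21→2, 14→2, 12→1, 19→3, 23→4, 14→2, 2→1, 10→2, 9→2, 14→3.
So the longest increasing subsequence has length 4, e.g. 12, 14, 19, 23.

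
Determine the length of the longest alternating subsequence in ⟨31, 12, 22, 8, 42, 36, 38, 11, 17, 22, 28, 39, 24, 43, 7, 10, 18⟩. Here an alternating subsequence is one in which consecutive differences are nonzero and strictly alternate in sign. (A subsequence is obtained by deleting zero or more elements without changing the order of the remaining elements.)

13

A longest alternating subsequence is 31, 12, 22, 8, 42, 36, 38, 11, 28, 24, 43, 7, 10 (positions 1,2,3,4,5,6,7,8,11,13,14,15,16); its 12 consecutive differences strictly alternate in sign, and length 13 is optimal.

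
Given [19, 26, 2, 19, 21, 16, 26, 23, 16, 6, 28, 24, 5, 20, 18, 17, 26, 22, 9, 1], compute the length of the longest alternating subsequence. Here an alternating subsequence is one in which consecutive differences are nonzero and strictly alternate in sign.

13

A longest alternating subsequence is 19, 26, 2, 19, 16, 26, 23, 28, 5, 20, 18, 26, 22 (positions 1,2,3,4,6,7,8,11,13,14,15,17,18); its 12 consecutive differences strictly alternate in sign, and length 13 is optimal.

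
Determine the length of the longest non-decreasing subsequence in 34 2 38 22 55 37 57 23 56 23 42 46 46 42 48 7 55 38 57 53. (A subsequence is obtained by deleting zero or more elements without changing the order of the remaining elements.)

10

Let dp[i] be the longest non-decreasing subsequence ending at position i. Then dp = [1, 1, 2, 2, 3, 3, 4, 3, 4, 4, 5, 6, 7, 6, 8, 2, 9, 5, 10, 9].
The maximum is 10; one witness is 2, 22, 23, 23, 42, 46, 46, 48, 55, 57 at positions 2,4,8,10,11,12,13,15,17,19.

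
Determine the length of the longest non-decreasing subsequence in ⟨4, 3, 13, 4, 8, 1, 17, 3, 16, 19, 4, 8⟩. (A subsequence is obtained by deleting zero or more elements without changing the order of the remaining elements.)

5

Scanning left to right, the best length ending at each element is: 4→1, 3→1, 13→2, 4→2, 8→3, 1→1, 17→4, 3→2, 16→4, 19→5, 4→3, 8→4.
So the longest non-decreasing subsequence has length 5, e.g. 4, 4, 8, 17, 19.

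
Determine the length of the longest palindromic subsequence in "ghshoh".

Using dp[i][j] = 2 + dp[i+1][j−1] if the ends match, else max(dp[i+1][j], dp[i][j−1]):
dp[1][6] = 3. A witness is hoh at positions 2,5,6.

3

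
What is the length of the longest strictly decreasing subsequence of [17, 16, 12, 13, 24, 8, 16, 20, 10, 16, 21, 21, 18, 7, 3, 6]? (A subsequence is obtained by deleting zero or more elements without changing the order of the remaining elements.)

One longest decreasing subsequence is 17, 16, 12, 8, 7, 3 (positions 1,2,3,6,14,15), of length 6; no longer one exists.

6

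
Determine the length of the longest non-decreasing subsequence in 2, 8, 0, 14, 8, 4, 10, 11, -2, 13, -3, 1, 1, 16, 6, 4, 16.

8

One longest non-decreasing subsequence is 2, 8, 8, 10, 11, 13, 16, 16 (positions 1,2,5,7,8,10,14,17), of length 8; no longer one exists.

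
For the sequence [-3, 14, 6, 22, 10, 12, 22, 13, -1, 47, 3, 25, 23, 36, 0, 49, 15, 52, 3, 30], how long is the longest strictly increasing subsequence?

9

Let dp[i] be the longest increasing subsequence ending at position i. Then dp = [1, 2, 2, 3, 3, 4, 5, 5, 2, 6, 3, 6, 6, 7, 3, 8, 6, 9, 4, 7].
The maximum is 9; one witness is -3, 6, 10, 12, 22, 25, 36, 49, 52 at positions 1,3,5,6,7,12,14,16,18.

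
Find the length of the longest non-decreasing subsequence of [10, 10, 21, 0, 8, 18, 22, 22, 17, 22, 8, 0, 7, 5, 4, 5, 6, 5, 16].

6

One longest non-decreasing subsequence is 10, 10, 21, 22, 22, 22 (positions 1,2,3,7,8,10), of length 6; no longer one exists.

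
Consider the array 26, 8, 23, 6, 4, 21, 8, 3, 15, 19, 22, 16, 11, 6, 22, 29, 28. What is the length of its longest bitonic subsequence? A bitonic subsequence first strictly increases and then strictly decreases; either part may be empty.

Let inc[i] be the LIS ending at i and dec[i] the longest strictly decreasing subsequence starting at i. inc = [1, 1, 2, 1, 1, 2, 2, 1, 3, 4, 5, 4, 3, 2, 5, 6, 6], dec = [7, 4, 6, 3, 2, 5, 2, 1, 3, 4, 4, 3, 2, 1, 1, 2, 1].
max_i inc[i]+dec[i]−1 = 8, with one witness 6, 8, 15, 19, 22, 16, 11, 6.

8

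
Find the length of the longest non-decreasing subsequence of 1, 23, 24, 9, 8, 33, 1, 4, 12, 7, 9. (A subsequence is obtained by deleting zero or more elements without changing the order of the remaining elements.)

One longest non-decreasing subsequence is 1, 1, 4, 7, 9 (positions 1,7,8,10,11), of length 5; no longer one exists.

5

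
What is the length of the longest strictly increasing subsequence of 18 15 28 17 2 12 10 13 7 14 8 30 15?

5

One longest increasing subsequence is 2, 12, 13, 14, 30 (positions 5,6,8,10,12), of length 5; no longer one exists.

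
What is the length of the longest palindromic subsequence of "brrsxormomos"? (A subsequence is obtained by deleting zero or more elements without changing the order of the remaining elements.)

Using dp[i][j] = 2 + dp[i+1][j−1] if the ends match, else max(dp[i+1][j], dp[i][j−1]):
dp[1][12] = 7. A witness is somomos at positions 4,6,8,9,10,11,12.

7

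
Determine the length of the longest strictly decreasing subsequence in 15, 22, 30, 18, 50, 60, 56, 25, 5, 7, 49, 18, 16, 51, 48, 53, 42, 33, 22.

Scanning left to right, the best length ending at each element is: 15→1, 22→1, 30→1, 18→2, 50→1, 60→1, 56→2, 25→3, 5→4, 7→4, 49→3, 18→4, 16→5, 51→3, 48→4, 53→3, 42→5, 33→6, 22→7.
So the longest decreasing subsequence has length 7, e.g. 60, 56, 49, 48, 42, 33, 22.

7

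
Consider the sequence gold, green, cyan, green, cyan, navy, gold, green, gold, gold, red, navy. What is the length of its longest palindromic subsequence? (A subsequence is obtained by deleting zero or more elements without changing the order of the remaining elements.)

One longest palindromic subsequence is gold green cyan green cyan green gold (positions 1,2,3,4,5,8,10); it reads the same forward and backward, and the interval DP gives dp[1][12] = 7.

7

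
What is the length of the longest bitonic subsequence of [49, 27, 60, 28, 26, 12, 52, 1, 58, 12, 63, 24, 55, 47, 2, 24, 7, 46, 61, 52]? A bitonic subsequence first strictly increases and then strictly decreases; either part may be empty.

9

One longest bitonic subsequence is 27, 28, 52, 58, 63, 55, 47, 24, 7 (positions 2,4,7,9,11,13,14,16,17): it rises to 63 then falls. Length 9 is optimal.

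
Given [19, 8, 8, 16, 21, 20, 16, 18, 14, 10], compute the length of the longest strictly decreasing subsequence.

One longest decreasing subsequence is 21, 20, 16, 14, 10 (positions 5,6,7,9,10), of length 5; no longer one exists.

5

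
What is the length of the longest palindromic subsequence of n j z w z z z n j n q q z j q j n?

Using dp[i][j] = 2 + dp[i+1][j−1] if the ends match, else max(dp[i+1][j], dp[i][j−1]):
dp[1][17] = 9. A witness is njznjnzjn at positions 1,2,7,8,9,10,13,16,17.

9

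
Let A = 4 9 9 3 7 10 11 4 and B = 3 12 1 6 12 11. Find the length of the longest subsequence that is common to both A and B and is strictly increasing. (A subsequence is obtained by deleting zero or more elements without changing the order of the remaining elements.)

A longest common strictly increasing subsequence is 3, 11 (length 2); it appears in order in both A and B, and no longer such subsequence exists.

2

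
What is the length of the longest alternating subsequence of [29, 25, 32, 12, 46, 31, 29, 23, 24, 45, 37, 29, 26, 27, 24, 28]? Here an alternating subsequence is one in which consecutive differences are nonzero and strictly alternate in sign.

Track the best alternating length ending on an up-step vs a down-step at each position: up/down = 1/1, 1/2, 3/1, 1/4, 5/1, 5/6, 5/6, 5/6, 7/6, 7/6, 7/8, 7/8, 7/8, 9/8, 7/10, 11/8.
The maximum over both is 11; one such subsequence is 29, 25, 32, 12, 46, 31, 45, 26, 27, 24, 28.

11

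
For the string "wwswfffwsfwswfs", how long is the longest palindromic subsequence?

Using dp[i][j] = 2 + dp[i+1][j−1] if the ends match, else max(dp[i+1][j], dp[i][j−1]):
dp[1][15] = 11. A witness is wwswfffwsww at positions 1,2,3,4,5,6,7,8,9,11,13.

11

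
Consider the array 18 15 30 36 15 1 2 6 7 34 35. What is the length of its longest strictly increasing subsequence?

6

Let dp[i] be the longest increasing subsequence ending at position i. Then dp = [1, 1, 2, 3, 1, 1, 2, 3, 4, 5, 6].
The maximum is 6; one witness is 1, 2, 6, 7, 34, 35 at positions 6,7,8,9,10,11.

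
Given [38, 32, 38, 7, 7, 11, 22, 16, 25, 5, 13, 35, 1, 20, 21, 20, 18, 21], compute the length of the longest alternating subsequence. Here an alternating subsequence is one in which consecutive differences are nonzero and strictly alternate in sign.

A longest alternating subsequence is 38, 32, 38, 7, 22, 16, 25, 5, 13, 1, 21, 20, 21 (positions 1,2,3,4,7,8,9,10,11,13,15,16,18); its 12 consecutive differences strictly alternate in sign, and length 13 is optimal.

13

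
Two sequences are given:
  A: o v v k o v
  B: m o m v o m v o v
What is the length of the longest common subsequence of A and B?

Backtracking the LCS table gives one alignment: o (A1,B2) → v (A2,B4) → v (A3,B7) → o (A5,B8) → v (A6,B9).
So the longest common subsequence has length 5.

5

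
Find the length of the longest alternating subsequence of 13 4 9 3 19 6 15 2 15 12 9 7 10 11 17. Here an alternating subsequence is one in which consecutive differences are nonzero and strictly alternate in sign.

11

A longest alternating subsequence is 13, 4, 9, 3, 19, 6, 15, 2, 15, 9, 10 (positions 1,2,3,4,5,6,7,8,9,11,13); its 10 consecutive differences strictly alternate in sign, and length 11 is optimal.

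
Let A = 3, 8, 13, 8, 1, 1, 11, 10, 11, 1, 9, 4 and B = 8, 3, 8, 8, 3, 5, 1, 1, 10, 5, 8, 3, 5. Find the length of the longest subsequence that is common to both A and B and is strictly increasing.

3

A longest common strictly increasing subsequence is 3, 8, 10 (length 3); it appears in order in both A and B, and no longer such subsequence exists.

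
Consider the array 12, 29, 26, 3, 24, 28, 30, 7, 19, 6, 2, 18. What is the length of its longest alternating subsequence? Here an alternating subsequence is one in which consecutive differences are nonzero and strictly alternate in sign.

A longest alternating subsequence is 12, 29, 3, 24, 7, 19, 6, 18 (positions 1,2,4,5,8,9,10,12); its 7 consecutive differences strictly alternate in sign, and length 8 is optimal.

8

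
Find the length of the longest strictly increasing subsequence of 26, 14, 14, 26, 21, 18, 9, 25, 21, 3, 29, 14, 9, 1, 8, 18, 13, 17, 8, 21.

5

Scanning left to right, the best length ending at each element is: 26→1, 14→1, 14→1, 26→2, 21→2, 18→2, 9→1, 25→3, 21→3, 3→1, 29→4, 14→2, 9→2, 1→1, 8→2, 18→3, 13→3, 17→4, 8→2, 21→5.
So the longest increasing subsequence has length 5, e.g. 3, 9, 13, 17, 21.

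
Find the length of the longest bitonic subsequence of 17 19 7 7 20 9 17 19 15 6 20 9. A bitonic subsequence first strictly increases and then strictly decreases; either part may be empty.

6

One longest bitonic subsequence is 17, 19, 20, 19, 15, 9 (positions 1,2,5,8,9,12): it rises to 20 then falls. Length 6 is optimal.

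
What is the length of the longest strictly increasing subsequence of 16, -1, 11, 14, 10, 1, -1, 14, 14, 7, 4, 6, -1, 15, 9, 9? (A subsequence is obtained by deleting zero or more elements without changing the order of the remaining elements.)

5

One longest increasing subsequence is -1, 1, 4, 6, 15 (positions 2,6,11,12,14), of length 5; no longer one exists.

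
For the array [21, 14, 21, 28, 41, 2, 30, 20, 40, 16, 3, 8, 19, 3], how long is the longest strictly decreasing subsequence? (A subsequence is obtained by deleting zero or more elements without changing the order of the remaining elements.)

6

Let dp[i] be the longest decreasing subsequence ending at position i. Then dp = [1, 2, 1, 1, 1, 3, 2, 3, 2, 4, 5, 5, 4, 6].
The maximum is 6; one witness is 41, 30, 20, 16, 8, 3 at positions 5,7,8,10,12,14.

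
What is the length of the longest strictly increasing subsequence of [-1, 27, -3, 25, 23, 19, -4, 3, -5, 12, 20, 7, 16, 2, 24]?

One longest increasing subsequence is -1, 3, 12, 20, 24 (positions 1,8,10,11,15), of length 5; no longer one exists.

5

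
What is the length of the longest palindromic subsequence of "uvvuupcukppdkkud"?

6

Using dp[i][j] = 2 + dp[i+1][j−1] if the ends match, else max(dp[i+1][j], dp[i][j−1]):
dp[1][16] = 6. A witness is ukppku at positions 8,9,10,11,14,15.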